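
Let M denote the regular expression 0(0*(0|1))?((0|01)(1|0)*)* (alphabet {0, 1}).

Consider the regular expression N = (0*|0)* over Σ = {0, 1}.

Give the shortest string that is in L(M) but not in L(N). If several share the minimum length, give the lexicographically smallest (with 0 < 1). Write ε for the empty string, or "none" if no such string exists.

01

The string 01 is accepted by M but not by N.
No shorter string lies in the difference, and 01 is the lexicographically first length-2 string in L(M) \ L(N).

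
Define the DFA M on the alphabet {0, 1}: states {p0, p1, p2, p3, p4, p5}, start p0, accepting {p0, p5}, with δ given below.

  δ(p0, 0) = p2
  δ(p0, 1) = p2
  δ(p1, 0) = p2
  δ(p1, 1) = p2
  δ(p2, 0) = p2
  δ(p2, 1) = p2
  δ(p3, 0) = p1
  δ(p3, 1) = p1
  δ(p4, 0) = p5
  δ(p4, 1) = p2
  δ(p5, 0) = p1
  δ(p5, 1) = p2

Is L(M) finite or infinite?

finite

The useful states (reachable from p0 and able to reach an accepting state) are {p0}.
Restricted to these states the transition graph has no cycle, so every accepting path has bounded length and L is finite.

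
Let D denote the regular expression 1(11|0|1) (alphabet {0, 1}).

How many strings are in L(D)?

3

The expression has no Kleene star, so L(D) is finite. Expanding the alternatives gives {10, 11, 111}.
That is 2 of length 2, 1 of length 3: 3 strings in all.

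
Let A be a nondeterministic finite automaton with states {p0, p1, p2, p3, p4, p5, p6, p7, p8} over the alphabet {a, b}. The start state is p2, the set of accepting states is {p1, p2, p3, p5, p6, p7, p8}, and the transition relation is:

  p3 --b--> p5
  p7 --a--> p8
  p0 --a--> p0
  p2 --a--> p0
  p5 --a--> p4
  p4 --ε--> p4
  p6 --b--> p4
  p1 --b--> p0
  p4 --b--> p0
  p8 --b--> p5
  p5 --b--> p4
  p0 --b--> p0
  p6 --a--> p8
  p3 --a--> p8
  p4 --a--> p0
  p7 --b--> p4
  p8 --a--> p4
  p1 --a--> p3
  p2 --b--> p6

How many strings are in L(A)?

4

The useful subgraph on states {p2, p5, p6, p8} is acyclic, so L(A) is finite; the longest accepting path visits 4 useful states, giving maximum string length 3.
Counting accepting paths from p2 by length: 1 of length 0, 1 of length 1, 1 of length 2, 1 of length 3. Total 4.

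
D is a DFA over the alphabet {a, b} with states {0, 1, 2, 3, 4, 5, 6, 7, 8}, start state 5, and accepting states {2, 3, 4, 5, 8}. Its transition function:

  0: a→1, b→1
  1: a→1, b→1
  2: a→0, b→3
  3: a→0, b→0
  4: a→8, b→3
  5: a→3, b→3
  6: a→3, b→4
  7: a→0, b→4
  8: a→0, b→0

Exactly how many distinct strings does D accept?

The useful subgraph on states {3, 5} is acyclic, so L(D) is finite; the longest accepting path visits 2 useful states, giving maximum string length 1.
Counting accepting paths from 5 by length: 1 of length 0, 2 of length 1. Total 3.

3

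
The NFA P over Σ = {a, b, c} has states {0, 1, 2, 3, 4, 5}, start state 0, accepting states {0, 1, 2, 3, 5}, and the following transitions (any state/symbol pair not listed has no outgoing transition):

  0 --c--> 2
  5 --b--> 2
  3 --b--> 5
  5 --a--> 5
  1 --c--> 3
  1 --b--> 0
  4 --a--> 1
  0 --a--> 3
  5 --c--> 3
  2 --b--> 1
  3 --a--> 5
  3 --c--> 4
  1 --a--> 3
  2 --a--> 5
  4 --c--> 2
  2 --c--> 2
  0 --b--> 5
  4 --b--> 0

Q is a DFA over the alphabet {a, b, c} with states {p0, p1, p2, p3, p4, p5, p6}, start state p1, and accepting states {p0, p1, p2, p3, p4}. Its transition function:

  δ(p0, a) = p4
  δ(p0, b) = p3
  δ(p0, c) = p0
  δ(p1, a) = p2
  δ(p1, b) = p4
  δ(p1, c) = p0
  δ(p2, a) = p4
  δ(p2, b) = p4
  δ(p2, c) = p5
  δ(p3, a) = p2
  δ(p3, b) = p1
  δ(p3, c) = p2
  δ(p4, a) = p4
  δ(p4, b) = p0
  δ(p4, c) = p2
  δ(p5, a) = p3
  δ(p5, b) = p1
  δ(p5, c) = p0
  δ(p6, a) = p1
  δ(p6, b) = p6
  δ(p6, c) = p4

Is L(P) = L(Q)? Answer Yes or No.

Exploring the product automaton P × Q from the start pair (0, p1), following both machines on each input symbol, reaches 6 state pairs: (0, p1), (3, p2), (5, p4), (2, p0), (4, p5), (1, p3).
P accepts in {0, 1, 2, 3, 5} and Q accepts in {p0, p1, p2, p3, p4}. In every reachable pair the two components are either both accepting — (0, p1), (3, p2), (5, p4), (2, p0), (1, p3) — or both non-accepting, so no string is accepted by exactly one of the machines: L(P) \ L(Q) and L(Q) \ L(P) are both empty.
Hence every string is accepted by P iff it is accepted by Q, and the two languages coincide.

Yes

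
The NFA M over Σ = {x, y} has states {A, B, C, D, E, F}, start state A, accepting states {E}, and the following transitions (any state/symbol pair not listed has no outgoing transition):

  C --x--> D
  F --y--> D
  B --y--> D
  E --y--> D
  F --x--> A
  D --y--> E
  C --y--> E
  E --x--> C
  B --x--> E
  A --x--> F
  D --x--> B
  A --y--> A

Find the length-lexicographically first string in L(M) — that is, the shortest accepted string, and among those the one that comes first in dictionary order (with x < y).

A breadth-first search from A reaches an accepting state first via the path A → F → D → E on input xyy.
No string of length < 3 is accepted (BFS exhausts all shorter strings without reaching an accepting state), and xyy is the lexicographically least accepting string of length 3.

xyy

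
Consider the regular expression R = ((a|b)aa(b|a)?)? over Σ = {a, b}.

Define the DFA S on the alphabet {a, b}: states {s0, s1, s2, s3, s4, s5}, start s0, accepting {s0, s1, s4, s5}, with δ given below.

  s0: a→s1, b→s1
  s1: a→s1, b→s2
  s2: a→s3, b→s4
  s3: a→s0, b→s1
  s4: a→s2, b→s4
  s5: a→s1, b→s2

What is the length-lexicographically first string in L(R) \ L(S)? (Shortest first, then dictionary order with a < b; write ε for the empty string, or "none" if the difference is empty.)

The string aaab is accepted by R but not by S.
No shorter string lies in the difference, and aaab is the lexicographically first length-4 string in L(R) \ L(S).

aaab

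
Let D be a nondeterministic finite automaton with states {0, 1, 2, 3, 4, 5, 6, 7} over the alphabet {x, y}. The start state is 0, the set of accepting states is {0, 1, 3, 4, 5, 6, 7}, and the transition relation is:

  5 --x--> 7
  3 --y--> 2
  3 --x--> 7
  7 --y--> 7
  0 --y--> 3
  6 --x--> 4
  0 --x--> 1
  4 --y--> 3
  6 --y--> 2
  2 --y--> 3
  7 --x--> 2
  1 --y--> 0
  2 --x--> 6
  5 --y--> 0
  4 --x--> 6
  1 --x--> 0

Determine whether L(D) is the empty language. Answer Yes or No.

The empty string ε is accepted: the run 0 ends in the accepting state 0.
Since at least one string is accepted, L(D) is not empty.

No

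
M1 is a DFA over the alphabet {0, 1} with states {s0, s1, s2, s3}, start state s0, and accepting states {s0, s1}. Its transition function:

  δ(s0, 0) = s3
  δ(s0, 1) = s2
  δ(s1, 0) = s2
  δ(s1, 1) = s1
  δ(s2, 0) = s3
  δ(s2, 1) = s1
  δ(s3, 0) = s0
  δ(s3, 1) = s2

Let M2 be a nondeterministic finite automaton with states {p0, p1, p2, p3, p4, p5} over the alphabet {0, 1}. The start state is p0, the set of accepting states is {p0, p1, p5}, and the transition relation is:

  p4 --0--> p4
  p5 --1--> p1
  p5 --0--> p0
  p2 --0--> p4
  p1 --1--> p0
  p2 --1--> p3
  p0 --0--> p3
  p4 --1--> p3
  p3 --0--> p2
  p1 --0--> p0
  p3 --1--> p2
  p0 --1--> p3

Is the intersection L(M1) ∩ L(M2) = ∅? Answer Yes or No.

The empty string ε is accepted by both M1 and M2.
Hence L(M1) ∩ L(M2) ≠ ∅.

No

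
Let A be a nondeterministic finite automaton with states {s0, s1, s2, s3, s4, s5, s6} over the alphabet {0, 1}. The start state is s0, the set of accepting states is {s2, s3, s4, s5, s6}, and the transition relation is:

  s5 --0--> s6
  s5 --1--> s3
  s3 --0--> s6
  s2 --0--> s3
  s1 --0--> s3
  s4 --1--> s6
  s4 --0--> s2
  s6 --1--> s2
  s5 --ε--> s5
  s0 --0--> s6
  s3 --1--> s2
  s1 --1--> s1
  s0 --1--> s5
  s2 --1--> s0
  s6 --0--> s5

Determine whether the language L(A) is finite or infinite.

State s0 is reachable from the start and can reach an accepting state, and it lies on the cycle s0 → s5 → s3 → s2 → s0.
Traversing that cycle any number of times yields accepted strings of unbounded length, so the language is infinite.

infinite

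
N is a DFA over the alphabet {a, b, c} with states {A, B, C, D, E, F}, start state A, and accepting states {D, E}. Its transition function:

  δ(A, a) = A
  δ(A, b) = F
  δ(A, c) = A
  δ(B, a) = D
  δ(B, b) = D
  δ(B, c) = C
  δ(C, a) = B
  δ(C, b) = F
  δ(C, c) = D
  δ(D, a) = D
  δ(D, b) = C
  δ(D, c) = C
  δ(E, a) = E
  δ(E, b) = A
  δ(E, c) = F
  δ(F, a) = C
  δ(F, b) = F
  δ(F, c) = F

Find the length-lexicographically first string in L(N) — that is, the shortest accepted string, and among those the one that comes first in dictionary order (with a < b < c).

A breadth-first search from A reaches an accepting state first via the path A → F → C → D on input bac.
No string of length < 3 is accepted (BFS exhausts all shorter strings without reaching an accepting state), and bac is the lexicographically least accepting string of length 3.

bac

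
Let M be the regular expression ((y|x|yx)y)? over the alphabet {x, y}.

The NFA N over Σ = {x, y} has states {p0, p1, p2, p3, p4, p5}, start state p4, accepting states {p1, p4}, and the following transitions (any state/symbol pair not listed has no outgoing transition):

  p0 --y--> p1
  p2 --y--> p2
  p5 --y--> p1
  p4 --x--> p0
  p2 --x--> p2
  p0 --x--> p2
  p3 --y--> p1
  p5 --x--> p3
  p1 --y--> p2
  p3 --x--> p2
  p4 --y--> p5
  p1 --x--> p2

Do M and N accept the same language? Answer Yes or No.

Converting the expression M to a DFA (subset construction, then merging equivalent states) gives the minimal DFA with states {m0, m1, m2, m3, m4}, start state m0, accepting states {m0, m4} and transitions m0: x→m1, y→m2; m1: x→m3, y→m4; m2: x→m1, y→m4; m3: x→m3, y→m3; m4: x→m3, y→m3.
Exploring the product automaton M × N from the start pair (m0, p4), following both machines on each input symbol, reaches 6 state pairs: (m0, p4), (m1, p0), (m2, p5), (m3, p2), (m4, p1), (m1, p3).
M accepts in {m0, m4} and N accepts in {p1, p4}. In every reachable pair the two components are either both accepting — (m0, p4), (m4, p1) — or both non-accepting, so no string is accepted by exactly one of the machines: L(M) \ L(N) and L(N) \ L(M) are both empty.
Hence every string is accepted by M iff it is accepted by N, and the two languages coincide.

Yes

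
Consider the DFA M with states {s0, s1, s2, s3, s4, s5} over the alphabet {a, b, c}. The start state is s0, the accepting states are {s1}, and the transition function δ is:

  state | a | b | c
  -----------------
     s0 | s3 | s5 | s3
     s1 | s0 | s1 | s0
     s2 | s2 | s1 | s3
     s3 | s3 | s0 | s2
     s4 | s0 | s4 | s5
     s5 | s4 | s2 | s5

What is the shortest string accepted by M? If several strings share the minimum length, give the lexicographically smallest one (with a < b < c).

A breadth-first search from s0 reaches an accepting state first via the path s0 → s3 → s2 → s1 on input acb.
No string of length < 3 is accepted (BFS exhausts all shorter strings without reaching an accepting state), and acb is the lexicographically least accepting string of length 3.

acb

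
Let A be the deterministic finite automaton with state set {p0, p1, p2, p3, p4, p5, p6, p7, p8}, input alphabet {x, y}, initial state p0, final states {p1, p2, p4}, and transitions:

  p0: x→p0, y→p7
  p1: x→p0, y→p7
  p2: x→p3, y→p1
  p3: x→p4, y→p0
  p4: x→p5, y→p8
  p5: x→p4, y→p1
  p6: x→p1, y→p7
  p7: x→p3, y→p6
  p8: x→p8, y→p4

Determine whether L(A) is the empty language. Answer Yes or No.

No

The string yxx is accepted: the run p0 → p7 → p3 → p4 ends in the accepting state p4.
Since at least one string is accepted, L(A) is not empty.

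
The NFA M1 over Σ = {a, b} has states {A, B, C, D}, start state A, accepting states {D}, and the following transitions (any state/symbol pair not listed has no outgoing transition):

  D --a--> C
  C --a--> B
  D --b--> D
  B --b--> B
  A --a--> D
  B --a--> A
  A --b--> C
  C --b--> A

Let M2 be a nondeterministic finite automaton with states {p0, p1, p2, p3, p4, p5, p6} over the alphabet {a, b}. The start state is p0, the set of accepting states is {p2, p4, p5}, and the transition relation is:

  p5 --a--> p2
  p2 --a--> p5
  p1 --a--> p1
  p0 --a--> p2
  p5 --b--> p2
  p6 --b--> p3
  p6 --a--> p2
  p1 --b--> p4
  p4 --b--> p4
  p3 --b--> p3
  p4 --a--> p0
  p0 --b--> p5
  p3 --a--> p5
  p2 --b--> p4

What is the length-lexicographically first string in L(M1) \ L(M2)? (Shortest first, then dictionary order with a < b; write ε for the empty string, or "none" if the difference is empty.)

The string bbbba is accepted by M1 but not by M2.
No shorter string lies in the difference, and bbbba is the lexicographically first length-5 string in L(M1) \ L(M2).

bbbba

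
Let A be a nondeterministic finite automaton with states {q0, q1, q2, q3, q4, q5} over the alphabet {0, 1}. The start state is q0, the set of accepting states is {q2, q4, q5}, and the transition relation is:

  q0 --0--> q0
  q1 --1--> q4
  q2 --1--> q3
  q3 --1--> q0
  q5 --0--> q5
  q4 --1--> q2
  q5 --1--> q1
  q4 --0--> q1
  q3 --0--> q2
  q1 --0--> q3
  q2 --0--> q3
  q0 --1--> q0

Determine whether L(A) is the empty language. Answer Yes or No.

Yes

The states reachable from the start state are {q0}.
None of the accepting states {q2, q4, q5} is reachable, so no string is accepted and L(A) = ∅.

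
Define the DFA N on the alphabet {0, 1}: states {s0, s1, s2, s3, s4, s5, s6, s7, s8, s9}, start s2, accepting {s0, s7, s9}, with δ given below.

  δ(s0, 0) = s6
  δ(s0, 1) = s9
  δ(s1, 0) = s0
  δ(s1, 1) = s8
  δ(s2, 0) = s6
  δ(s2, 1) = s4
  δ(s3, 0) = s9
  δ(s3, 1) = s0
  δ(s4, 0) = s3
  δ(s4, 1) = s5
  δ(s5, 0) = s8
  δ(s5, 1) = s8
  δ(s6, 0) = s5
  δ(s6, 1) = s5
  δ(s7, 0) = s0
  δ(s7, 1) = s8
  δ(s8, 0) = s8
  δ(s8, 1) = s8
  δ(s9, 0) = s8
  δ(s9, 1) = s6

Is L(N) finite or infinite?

finite

The useful states (reachable from s2 and able to reach an accepting state) are {s0, s2, s3, s4, s9}.
Restricted to these states the transition graph has no cycle, so every accepting path has bounded length and L is finite.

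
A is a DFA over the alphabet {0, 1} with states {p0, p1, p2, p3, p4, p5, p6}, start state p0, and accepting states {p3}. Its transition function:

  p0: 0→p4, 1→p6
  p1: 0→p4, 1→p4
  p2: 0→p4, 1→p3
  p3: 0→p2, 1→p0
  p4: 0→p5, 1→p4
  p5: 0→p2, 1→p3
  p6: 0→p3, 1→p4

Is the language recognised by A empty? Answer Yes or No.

No

The string 10 is accepted: the run p0 → p6 → p3 ends in the accepting state p3.
Since at least one string is accepted, L(A) is not empty.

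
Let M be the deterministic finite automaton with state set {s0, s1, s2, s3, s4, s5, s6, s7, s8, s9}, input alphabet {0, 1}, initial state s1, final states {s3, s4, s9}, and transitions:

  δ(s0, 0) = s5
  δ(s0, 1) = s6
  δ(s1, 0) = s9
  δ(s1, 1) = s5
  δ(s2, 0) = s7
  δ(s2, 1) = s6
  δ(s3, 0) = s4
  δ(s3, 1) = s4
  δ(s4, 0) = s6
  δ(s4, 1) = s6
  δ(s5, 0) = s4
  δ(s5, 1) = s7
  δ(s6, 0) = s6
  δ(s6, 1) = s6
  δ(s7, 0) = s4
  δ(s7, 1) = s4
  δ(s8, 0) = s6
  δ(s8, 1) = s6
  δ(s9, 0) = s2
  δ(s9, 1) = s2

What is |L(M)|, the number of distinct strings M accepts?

The useful subgraph on states {s1, s2, s4, s5, s7, s9} is acyclic, so L(M) is finite; the longest accepting path visits 5 useful states, giving maximum string length 4.
Counting accepting paths from s1 by length: 1 of length 1, 1 of length 2, 2 of length 3, 4 of length 4. Total 8.

8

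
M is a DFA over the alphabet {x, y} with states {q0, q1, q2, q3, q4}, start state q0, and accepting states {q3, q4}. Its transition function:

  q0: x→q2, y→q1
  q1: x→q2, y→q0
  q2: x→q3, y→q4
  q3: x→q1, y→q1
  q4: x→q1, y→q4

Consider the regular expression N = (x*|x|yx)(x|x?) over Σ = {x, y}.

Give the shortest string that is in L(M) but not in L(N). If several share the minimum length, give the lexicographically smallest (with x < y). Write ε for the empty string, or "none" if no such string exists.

xy

The string xy is accepted by M but not by N.
No shorter string lies in the difference, and xy is the lexicographically first length-2 string in L(M) \ L(N).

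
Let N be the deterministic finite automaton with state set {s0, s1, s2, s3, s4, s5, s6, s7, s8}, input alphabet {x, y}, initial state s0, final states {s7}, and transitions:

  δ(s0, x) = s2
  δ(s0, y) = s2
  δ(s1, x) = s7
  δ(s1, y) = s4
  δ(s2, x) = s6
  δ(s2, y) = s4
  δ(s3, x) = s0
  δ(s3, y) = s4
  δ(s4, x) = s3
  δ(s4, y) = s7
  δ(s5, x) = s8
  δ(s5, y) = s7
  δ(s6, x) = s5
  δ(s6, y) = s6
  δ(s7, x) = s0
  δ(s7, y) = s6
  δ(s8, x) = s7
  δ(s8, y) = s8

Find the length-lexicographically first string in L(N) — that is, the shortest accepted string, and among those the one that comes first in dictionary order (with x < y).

xyy

A breadth-first search from s0 reaches an accepting state first via the path s0 → s2 → s4 → s7 on input xyy.
No string of length < 3 is accepted (BFS exhausts all shorter strings without reaching an accepting state), and xyy is the lexicographically least accepting string of length 3.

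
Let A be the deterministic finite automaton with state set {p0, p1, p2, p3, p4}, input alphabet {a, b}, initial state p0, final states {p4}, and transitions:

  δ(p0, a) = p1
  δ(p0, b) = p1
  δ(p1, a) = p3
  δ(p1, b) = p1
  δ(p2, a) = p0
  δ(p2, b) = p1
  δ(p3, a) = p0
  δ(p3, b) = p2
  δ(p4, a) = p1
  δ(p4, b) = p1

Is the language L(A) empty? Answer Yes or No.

The states reachable from the start state are {p0, p1, p2, p3}.
None of the accepting states {p4} is reachable, so no string is accepted and L(A) = ∅.

Yes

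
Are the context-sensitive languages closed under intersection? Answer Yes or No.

An LBA keeps a copy of the input on a second track, runs the LBA for L₁, and if that accepts restores the input and runs the LBA for L₂; linear space suffices, so L₁ ∩ L₂ is context-sensitive.
So the context-sensitive languages are closed under intersection.

Yes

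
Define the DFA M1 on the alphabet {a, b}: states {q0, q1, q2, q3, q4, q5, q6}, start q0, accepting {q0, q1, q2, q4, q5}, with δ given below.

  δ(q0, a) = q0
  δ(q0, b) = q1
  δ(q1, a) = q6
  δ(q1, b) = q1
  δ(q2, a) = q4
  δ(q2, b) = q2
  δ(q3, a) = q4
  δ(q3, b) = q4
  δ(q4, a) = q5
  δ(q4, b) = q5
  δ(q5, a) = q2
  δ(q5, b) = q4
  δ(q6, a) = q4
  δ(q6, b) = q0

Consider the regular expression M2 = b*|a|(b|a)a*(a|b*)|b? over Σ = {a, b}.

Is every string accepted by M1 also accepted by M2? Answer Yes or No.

No

The string abaa is in L(M1) but not in L(M2).
So L(M1) ⊄ L(M2).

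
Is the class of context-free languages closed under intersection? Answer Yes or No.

No

{aⁿbⁿcᵐ : m,n≥0} and {aᵐbⁿcⁿ : m,n≥0} are both context-free, but their intersection {aⁿbⁿcⁿ : n≥0} is not (pumping lemma).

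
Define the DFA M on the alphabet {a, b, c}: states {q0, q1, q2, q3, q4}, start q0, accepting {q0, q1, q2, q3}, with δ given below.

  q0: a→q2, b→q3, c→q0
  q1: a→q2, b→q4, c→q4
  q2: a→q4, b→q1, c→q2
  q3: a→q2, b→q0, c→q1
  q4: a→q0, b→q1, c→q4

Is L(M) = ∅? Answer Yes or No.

No

The empty string ε is accepted: the run q0 ends in the accepting state q0.
Since at least one string is accepted, L(M) is not empty.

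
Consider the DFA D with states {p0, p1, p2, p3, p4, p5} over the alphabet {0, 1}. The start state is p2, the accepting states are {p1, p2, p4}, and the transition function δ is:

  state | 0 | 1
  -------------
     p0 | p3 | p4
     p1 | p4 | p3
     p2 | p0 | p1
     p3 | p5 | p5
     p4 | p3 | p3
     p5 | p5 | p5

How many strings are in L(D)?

The useful subgraph on states {p0, p1, p2, p4} is acyclic, so L(D) is finite; the longest accepting path visits 3 useful states, giving maximum string length 2.
Counting accepting paths from p2 by length: 1 of length 0, 1 of length 1, 2 of length 2. Total 4.

4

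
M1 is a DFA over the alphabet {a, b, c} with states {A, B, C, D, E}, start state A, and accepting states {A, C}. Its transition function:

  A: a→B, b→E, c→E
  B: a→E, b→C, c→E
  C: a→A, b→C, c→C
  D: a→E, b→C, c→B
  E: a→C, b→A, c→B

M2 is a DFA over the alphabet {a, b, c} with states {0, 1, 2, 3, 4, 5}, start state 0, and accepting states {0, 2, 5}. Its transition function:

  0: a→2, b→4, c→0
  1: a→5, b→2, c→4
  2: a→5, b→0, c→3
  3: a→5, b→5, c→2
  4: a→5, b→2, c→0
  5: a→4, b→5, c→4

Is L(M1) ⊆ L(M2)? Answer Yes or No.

The string cb is in L(M1) but not in L(M2).
So L(M1) ⊄ L(M2).

No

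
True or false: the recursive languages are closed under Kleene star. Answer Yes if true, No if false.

Yes

For an input w of length n, decide by dynamic programming over positions 0..n whether w factors into blocks from L, calling the decider for L on each of the O(n²) substrings; every call halts, so this decides L*.
So the recursive languages are closed under Kleene star.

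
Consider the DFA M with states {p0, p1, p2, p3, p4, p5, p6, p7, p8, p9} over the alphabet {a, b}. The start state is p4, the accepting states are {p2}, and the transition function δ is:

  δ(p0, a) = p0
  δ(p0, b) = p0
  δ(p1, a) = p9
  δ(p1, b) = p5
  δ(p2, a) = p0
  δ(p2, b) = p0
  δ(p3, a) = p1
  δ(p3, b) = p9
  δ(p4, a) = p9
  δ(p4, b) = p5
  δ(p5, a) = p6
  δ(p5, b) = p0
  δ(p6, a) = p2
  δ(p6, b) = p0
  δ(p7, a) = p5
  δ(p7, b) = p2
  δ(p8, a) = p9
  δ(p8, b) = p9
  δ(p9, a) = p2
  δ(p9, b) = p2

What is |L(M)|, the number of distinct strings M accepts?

3

The useful subgraph on states {p2, p4, p5, p6, p9} is acyclic, so L(M) is finite; the longest accepting path visits 4 useful states, giving maximum string length 3.
Counting accepting paths from p4 by length: 2 of length 2, 1 of length 3. Total 3.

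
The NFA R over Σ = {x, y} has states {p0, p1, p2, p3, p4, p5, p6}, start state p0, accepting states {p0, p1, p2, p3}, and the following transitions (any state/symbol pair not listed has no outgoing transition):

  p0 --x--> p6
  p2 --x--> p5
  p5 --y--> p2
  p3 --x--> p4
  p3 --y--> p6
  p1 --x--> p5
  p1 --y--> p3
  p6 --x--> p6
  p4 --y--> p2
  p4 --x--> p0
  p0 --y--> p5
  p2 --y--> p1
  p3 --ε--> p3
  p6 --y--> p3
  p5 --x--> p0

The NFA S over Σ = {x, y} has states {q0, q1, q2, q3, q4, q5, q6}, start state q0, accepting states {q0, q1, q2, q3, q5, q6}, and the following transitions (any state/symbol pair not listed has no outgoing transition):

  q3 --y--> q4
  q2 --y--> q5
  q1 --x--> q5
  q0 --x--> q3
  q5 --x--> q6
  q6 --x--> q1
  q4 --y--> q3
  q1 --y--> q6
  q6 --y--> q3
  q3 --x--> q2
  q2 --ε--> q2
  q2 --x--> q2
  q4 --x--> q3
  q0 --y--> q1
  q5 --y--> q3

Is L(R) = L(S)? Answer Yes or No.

No

The string xy is accepted by R but rejected by S.
So L(R) ≠ L(S).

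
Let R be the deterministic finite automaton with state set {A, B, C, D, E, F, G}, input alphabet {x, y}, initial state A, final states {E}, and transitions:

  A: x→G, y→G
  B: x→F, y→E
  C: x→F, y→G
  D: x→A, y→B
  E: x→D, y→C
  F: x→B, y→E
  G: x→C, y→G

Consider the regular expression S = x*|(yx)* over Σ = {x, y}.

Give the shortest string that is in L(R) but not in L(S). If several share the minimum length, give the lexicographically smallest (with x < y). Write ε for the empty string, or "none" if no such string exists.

The string xxxy is accepted by R but not by S.
No shorter string lies in the difference, and xxxy is the lexicographically first length-4 string in L(R) \ L(S).

xxxy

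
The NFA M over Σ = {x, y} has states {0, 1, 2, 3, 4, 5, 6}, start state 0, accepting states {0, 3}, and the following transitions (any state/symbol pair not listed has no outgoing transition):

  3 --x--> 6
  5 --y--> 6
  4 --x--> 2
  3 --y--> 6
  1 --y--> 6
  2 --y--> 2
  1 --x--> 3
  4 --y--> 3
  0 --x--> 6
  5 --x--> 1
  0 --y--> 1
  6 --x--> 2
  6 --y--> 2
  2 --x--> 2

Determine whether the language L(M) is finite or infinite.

The useful states (reachable from 0 and able to reach an accepting state) are {0, 1, 3}.
Restricted to these states the transition graph has no cycle, so every accepting path has bounded length and L is finite.

finite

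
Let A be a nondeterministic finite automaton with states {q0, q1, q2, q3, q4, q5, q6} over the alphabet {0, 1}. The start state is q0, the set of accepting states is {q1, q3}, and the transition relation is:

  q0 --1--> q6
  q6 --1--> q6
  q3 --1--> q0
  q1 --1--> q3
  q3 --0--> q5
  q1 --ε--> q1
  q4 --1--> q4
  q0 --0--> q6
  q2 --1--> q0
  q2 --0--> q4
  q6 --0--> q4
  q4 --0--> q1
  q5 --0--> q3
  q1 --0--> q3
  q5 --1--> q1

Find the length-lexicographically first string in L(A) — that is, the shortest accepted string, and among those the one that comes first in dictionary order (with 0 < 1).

A breadth-first search from q0 reaches an accepting state first via the path q0 → q6 → q4 → q1 on input 000.
No string of length < 3 is accepted (BFS exhausts all shorter strings without reaching an accepting state), and 000 is the lexicographically least accepting string of length 3.

000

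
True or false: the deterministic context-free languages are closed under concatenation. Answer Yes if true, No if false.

No

Take L₁ = {ε, c} (finite, hence regular and DCFL) and L₂ = {c aⁿbⁿ : n≥0} ∪ {cc aⁿb²ⁿ : n≥0} (a DCFL: the number of leading c's tells the DPDA whether to pop one stack symbol per b or per two b's). Then L₁L₂ ∩ cca⁺b* = {cc aⁿbⁿ : n≥1} ∪ {cc aⁿb²ⁿ : n≥1}. If L₁L₂ were a DCFL, so would be this intersection with a regular set, and a DPDA for it started from its configuration after reading cc would accept {aⁿbⁿ : n≥1} ∪ {aⁿb²ⁿ : n≥1}, which no deterministic PDA accepts (a DPDA for it would have a single run on aⁿb²ⁿ, accepting after the prefix aⁿbⁿ and accepting again after n more b's; an ordinary PDA that simulates it on a's and b's and, at any moment when it is accepting, may switch to reading only a fresh letter d while feeding each d to the simulation as a b, would accept aⁱbʲdᵏ (k≥1) exactly when both aⁱbʲ and aⁱbʲ⁺ᵏ are in the language, i.e. its language intersected with the regular set a*b*d⁺ would be exactly {aⁿbⁿdⁿ : n≥1} — impossible, since context-free languages are closed under intersection with regular sets and {aⁿbⁿdⁿ} is not context-free). Hence L₁L₂ is not a DCFL.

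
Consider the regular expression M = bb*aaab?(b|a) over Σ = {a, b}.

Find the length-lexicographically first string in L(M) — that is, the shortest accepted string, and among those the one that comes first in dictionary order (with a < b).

By inspection of the expression, no string of length less than 5 matches, and baaaa is the lexicographically first match of length 5.

baaaa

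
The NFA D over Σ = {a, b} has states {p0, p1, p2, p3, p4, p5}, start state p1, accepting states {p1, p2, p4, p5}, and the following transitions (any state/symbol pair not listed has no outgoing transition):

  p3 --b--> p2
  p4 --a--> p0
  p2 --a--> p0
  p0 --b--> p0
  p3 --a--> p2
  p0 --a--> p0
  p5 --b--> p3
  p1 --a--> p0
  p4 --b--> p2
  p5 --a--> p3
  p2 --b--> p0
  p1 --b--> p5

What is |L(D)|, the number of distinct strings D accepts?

6

The useful subgraph on states {p1, p2, p3, p5} is acyclic, so L(D) is finite; the longest accepting path visits 4 useful states, giving maximum string length 3.
Counting accepting paths from p1 by length: 1 of length 0, 1 of length 1, 4 of length 3. Total 6.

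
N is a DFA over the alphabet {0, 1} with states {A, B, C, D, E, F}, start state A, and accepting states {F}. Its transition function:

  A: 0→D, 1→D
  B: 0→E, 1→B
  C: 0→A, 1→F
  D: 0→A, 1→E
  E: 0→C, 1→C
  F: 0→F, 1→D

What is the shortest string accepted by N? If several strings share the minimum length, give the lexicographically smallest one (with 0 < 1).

0101

A breadth-first search from A reaches an accepting state first via the path A → D → E → C → F on input 0101.
No string of length < 4 is accepted (BFS exhausts all shorter strings without reaching an accepting state), and 0101 is the lexicographically least accepting string of length 4.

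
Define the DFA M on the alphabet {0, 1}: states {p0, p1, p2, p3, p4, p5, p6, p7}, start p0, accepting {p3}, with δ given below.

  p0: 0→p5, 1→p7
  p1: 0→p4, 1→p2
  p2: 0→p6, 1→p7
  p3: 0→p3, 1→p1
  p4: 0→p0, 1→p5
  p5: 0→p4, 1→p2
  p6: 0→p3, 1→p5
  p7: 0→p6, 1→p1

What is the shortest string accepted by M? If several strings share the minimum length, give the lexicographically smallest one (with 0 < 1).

A breadth-first search from p0 reaches an accepting state first via the path p0 → p7 → p6 → p3 on input 100.
No string of length < 3 is accepted (BFS exhausts all shorter strings without reaching an accepting state), and 100 is the lexicographically least accepting string of length 3.

100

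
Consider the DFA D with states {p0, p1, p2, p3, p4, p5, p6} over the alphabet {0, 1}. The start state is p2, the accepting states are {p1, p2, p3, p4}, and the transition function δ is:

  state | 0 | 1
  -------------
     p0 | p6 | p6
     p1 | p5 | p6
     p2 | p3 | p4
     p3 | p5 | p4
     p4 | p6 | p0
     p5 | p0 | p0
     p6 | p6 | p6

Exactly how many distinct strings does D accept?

4

The useful subgraph on states {p2, p3, p4} is acyclic, so L(D) is finite; the longest accepting path visits 3 useful states, giving maximum string length 2.
Counting accepting paths from p2 by length: 1 of length 0, 2 of length 1, 1 of length 2. Total 4.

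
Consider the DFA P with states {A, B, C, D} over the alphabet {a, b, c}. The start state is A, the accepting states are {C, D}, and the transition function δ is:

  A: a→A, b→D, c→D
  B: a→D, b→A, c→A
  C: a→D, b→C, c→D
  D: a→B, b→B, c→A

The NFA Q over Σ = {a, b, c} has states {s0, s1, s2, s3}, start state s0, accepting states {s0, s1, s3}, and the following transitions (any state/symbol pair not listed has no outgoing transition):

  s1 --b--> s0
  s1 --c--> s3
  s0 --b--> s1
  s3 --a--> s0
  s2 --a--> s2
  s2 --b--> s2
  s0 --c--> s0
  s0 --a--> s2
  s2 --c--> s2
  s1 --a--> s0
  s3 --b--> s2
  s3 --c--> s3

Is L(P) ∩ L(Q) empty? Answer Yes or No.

The string b is accepted by both P and Q.
Hence L(P) ∩ L(Q) ≠ ∅.

No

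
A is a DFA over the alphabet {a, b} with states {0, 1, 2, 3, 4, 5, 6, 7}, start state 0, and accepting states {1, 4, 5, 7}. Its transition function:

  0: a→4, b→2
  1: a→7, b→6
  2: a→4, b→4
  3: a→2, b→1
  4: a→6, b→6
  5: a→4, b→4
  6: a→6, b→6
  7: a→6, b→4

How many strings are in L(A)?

3

The useful subgraph on states {0, 2, 4} is acyclic, so L(A) is finite; the longest accepting path visits 3 useful states, giving maximum string length 2.
Counting accepting paths from 0 by length: 1 of length 1, 2 of length 2. Total 3.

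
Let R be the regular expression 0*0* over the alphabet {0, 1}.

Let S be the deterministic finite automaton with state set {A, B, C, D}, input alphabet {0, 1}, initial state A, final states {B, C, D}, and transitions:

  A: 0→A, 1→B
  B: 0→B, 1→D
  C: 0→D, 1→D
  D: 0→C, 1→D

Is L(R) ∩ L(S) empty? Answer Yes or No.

Yes

Converting the expression R to a DFA (subset construction, then merging equivalent states) gives the minimal DFA with states {r0, r1}, start state r0, accepting states {r0} and transitions r0: 0→r0, 1→r1; r1: 0→r1, 1→r1.
Exploring the product automaton R × S from the start pair (r0, A), following both machines on each input symbol, reaches 4 state pairs: (r0, A), (r1, B), (r1, D), (r1, C).
R accepts in {r0} and S accepts in {B, C, D}; no reachable pair has both components accepting, so no string drives both machines to acceptance simultaneously and L(R) ∩ L(S) = ∅.
So no string is accepted by both, and the intersection is empty.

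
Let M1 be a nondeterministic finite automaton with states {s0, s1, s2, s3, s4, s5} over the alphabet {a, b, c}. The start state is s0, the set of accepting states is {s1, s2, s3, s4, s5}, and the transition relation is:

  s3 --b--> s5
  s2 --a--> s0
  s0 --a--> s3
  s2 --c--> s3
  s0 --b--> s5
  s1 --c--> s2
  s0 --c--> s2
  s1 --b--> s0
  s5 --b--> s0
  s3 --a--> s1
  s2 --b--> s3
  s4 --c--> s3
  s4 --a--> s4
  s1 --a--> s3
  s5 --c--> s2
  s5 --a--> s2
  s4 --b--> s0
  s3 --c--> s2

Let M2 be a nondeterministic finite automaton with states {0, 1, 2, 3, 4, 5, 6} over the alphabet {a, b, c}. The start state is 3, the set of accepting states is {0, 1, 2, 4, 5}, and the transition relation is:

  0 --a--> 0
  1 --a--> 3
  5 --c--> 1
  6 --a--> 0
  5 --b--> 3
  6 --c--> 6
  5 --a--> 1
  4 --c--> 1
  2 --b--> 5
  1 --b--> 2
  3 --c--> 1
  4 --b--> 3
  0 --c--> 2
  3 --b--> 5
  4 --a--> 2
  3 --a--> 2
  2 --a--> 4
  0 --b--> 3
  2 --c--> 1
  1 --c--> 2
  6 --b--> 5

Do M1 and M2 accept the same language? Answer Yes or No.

Exploring the product automaton M1 × M2 from the start pair (s0, 3), following both machines on each input symbol, reaches 5 state pairs: (s0, 3), (s3, 2), (s5, 5), (s2, 1), (s1, 4).
M1 accepts in {s1, s2, s3, s4, s5} and M2 accepts in {0, 1, 2, 4, 5}. In every reachable pair the two components are either both accepting — (s3, 2), (s5, 5), (s2, 1), (s1, 4) — or both non-accepting, so no string is accepted by exactly one of the machines: L(M1) \ L(M2) and L(M2) \ L(M1) are both empty.
Hence every string is accepted by M1 iff it is accepted by M2, and the two languages coincide.

Yes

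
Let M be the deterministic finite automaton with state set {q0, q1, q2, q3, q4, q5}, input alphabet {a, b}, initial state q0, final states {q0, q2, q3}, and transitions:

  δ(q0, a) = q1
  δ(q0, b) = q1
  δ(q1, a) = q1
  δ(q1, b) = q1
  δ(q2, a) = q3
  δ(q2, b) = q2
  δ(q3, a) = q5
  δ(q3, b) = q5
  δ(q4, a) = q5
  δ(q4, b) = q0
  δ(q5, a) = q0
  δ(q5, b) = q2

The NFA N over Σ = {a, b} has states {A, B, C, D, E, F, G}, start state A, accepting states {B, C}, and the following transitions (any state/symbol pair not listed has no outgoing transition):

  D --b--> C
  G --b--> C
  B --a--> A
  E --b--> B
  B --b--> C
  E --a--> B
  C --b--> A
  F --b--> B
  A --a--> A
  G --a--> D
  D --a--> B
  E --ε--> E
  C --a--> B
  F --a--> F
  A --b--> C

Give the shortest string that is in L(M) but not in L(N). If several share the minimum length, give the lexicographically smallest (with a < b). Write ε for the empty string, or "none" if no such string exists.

ε

The empty string ε is accepted by M but not by N.
Since ε is the unique shortest string, it is the required witness.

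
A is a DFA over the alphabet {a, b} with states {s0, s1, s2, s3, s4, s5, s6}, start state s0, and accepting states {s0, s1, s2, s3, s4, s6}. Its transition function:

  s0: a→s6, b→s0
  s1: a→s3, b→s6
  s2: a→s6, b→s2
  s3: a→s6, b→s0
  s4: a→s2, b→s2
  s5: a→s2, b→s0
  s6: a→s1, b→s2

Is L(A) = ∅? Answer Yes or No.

No

The empty string ε is accepted: the run s0 ends in the accepting state s0.
Since at least one string is accepted, L(A) is not empty.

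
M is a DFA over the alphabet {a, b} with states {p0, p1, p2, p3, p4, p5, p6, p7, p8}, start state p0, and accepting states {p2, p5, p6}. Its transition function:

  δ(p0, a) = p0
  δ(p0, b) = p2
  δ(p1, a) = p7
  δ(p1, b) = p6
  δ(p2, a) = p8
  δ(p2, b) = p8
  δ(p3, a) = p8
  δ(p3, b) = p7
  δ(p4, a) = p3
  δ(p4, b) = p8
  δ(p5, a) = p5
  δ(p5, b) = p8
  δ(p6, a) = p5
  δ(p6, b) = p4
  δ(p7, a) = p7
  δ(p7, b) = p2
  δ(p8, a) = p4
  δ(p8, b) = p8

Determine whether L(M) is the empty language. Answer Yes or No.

No

The string b is accepted: the run p0 → p2 ends in the accepting state p2.
Since at least one string is accepted, L(M) is not empty.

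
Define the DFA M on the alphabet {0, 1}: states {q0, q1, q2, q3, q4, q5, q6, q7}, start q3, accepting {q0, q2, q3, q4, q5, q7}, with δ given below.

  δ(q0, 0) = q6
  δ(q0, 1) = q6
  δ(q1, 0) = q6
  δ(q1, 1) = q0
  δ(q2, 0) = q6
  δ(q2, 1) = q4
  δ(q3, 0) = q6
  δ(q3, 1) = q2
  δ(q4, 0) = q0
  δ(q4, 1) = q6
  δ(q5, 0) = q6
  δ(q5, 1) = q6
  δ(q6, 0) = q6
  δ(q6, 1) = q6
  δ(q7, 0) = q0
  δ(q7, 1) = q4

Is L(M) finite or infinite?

finite

The useful states (reachable from q3 and able to reach an accepting state) are {q0, q2, q3, q4}.
Restricted to these states the transition graph has no cycle, so every accepting path has bounded length and L is finite.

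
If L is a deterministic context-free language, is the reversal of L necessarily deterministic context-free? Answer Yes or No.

No

L = {c bⁿaⁿ : n≥0} ∪ {d b²ⁿaⁿ : n≥0} is a DCFL: the first symbol tells a deterministic PDA whether to pop one or two b's per a. Its reversal Lᴿ = {aⁿbⁿ c : n≥0} ∪ {aⁿb²ⁿ d : n≥0} is not. DCFLs are closed under right quotient by regular languages, and Lᴿ/{c, d} = {aⁿbⁿ : n≥0} ∪ {aⁿb²ⁿ : n≥0} — the standard context-free language accepted by no deterministic PDA (intuitively the machine would have to commit to a b-to-a ratio before the distinguishing marker arrives; formally, a DPDA for it would have a single run on aⁿb²ⁿ, accepting after the prefix aⁿbⁿ and accepting again after n more b's; an ordinary PDA that simulates it on a's and b's and, at any moment when it is accepting, may switch to reading only a fresh letter e while feeding each e to the simulation as a b, would accept aⁱbʲeᵏ (k≥1) exactly when both aⁱbʲ and aⁱbʲ⁺ᵏ are in the language, i.e. its language intersected with the regular set a*b*e⁺ would be exactly {aⁿbⁿeⁿ : n≥1} — impossible, since context-free languages are closed under intersection with regular sets and {aⁿbⁿeⁿ} is not context-free). So Lᴿ cannot be a DCFL.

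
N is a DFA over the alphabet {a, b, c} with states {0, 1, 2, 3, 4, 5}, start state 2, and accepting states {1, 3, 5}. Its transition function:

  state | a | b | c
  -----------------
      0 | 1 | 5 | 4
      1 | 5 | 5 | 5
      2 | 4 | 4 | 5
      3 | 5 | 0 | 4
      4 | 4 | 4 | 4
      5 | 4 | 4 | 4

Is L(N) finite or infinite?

finite

The useful states (reachable from 2 and able to reach an accepting state) are {2, 5}.
Restricted to these states the transition graph has no cycle, so every accepting path has bounded length and L is finite.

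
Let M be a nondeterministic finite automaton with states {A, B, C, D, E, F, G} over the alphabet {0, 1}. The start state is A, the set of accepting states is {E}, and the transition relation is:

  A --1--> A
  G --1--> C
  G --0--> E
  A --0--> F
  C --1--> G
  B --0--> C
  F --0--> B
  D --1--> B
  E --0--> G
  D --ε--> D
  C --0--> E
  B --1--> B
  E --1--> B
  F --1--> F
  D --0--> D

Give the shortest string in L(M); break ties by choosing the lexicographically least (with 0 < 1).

0000

A breadth-first search from A reaches an accepting state first via the path A → F → B → C → E on input 0000.
No string of length < 4 is accepted (BFS exhausts all shorter strings without reaching an accepting state), and 0000 is the lexicographically least accepting string of length 4.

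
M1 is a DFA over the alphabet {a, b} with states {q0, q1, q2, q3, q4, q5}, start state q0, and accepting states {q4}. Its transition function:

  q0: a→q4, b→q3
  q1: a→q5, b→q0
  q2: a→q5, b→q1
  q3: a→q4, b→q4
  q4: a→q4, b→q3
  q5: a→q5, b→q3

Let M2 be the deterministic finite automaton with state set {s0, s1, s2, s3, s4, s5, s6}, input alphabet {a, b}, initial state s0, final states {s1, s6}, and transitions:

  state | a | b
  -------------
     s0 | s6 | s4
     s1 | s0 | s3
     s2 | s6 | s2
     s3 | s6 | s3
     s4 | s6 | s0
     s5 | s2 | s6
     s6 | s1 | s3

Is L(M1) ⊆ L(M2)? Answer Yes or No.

No

The string bb is in L(M1) but not in L(M2).
So L(M1) ⊄ L(M2).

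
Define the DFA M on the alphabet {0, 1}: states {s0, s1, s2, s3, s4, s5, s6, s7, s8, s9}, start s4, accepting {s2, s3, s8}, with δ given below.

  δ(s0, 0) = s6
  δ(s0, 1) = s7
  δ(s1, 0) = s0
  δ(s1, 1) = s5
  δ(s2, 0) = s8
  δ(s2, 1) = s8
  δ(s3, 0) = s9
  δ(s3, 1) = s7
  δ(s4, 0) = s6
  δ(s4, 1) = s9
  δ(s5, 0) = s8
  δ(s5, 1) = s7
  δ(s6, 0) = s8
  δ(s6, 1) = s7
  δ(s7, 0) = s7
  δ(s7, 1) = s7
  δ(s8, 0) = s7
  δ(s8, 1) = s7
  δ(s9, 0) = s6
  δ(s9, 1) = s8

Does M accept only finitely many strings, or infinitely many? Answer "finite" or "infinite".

finite

The useful states (reachable from s4 and able to reach an accepting state) are {s4, s6, s8, s9}.
Restricted to these states the transition graph has no cycle, so every accepting path has bounded length and L is finite.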